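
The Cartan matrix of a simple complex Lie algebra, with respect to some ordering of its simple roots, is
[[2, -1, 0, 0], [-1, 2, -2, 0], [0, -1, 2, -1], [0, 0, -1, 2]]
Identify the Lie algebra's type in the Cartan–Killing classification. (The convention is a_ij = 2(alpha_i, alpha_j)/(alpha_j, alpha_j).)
The matrix has rank 4 with 2's on the diagonal. Reading the off-diagonal entries as Dynkin edges (a single edge where a_ij = a_ji = -1; a double or triple edge where a_ij * a_ji = 2 or 3), the diagram is a chain of 4 nodes with a double edge between the middle two (F_4). One simple-root ordering that puts it in standard form is (alpha_1, alpha_2, alpha_3, alpha_4). So the algebra is type F_4.

type F_4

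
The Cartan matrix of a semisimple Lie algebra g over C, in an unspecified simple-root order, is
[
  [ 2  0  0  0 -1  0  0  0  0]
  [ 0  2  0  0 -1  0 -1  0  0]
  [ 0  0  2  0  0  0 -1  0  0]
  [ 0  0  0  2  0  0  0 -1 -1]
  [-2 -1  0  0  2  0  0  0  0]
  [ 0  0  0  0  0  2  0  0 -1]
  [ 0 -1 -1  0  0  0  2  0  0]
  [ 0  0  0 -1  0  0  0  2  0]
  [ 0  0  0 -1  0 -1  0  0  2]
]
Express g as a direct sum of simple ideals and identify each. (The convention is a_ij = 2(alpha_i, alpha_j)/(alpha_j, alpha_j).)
The diagram associated to this matrix has two connected components: the simple roots {alpha_4, alpha_6, alpha_8, alpha_9} form a chain of 4 nodes with single edges (A_4), and {alpha_1, alpha_2, alpha_3, alpha_5, alpha_7} form a chain of 5 nodes with a double edge at one end; the terminal node there is the unique short simple root (B_5). A semisimple Lie algebra decomposes uniquely as the direct sum of simple ideals, one per connected component of its Dynkin diagram, so g ≅ A_4 ⊕ B_5 (dimension 24 + 55 = 79).

type A_4 + type B_5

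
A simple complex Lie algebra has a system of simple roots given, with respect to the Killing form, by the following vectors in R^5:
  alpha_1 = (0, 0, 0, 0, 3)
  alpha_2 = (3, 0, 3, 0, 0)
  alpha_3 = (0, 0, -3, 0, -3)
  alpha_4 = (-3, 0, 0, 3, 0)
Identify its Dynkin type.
Compute the Cartan integers a_ij = 2(alpha_i, alpha_j)/(alpha_j, alpha_j); the resulting 4x4 Cartan matrix is
[[2, 0, -1, 0], [0, 2, -1, -1], [-2, -1, 2, 0], [0, -1, 0, 2]].
The roots have two lengths (squared-length ratio 2:1); the short ones are alpha_{1}. The associated Dynkin diagram is a chain of 4 nodes with a double edge at one end; the terminal node there is the unique short simple root (B_4), so the type is B_4 (the algebra so(9)).

B4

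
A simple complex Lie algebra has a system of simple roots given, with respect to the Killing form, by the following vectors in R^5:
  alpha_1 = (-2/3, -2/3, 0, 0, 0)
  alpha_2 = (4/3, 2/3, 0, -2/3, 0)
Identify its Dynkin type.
G_2

Compute the Cartan integers a_ij = 2(alpha_i, alpha_j)/(alpha_j, alpha_j); the resulting 2x2 Cartan matrix is
[[2, -1], [-3, 2]].
The roots have two lengths (squared-length ratio 3:1); the short ones are alpha_{1}. The associated Dynkin diagram is two nodes joined by a triple edge (G_2), so the type is G_2.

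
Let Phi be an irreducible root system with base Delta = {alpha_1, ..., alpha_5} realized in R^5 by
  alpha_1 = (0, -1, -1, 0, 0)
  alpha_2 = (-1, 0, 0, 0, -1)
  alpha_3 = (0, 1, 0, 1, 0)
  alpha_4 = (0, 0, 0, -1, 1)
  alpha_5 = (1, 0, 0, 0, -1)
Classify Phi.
D5

Compute the Cartan integers a_ij = 2(alpha_i, alpha_j)/(alpha_j, alpha_j); the resulting 5x5 Cartan matrix is
[[2, 0, -1, 0, 0], [0, 2, 0, -1, 0], [-1, 0, 2, -1, 0], [0, -1, -1, 2, -1], [0, 0, 0, -1, 2]].
All simple roots have the same length, so the diagram is simply laced. The associated Dynkin diagram is a chain of 3 nodes with a fork of two nodes at one end (D_5), so the type is D_5 (the algebra so(10)).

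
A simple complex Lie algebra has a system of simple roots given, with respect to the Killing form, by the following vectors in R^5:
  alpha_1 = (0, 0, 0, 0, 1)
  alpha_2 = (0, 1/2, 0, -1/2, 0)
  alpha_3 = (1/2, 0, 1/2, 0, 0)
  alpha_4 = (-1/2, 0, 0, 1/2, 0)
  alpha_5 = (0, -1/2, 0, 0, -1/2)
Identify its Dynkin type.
Compute the Cartan integers a_ij = 2(alpha_i, alpha_j)/(alpha_j, alpha_j); the resulting 5x5 Cartan matrix is
[[2, 0, 0, 0, -2], [0, 2, 0, -1, -1], [0, 0, 2, -1, 0], [0, -1, -1, 2, 0], [-1, -1, 0, 0, 2]].
The roots have two lengths (squared-length ratio 2:1); the short ones are alpha_{2,3,4,5}. The associated Dynkin diagram is a chain of 5 nodes with a double edge at one end; the terminal node there is the unique long simple root (C_5), so the type is C_5 (the algebra sp(10)).

C_5 (sp(10))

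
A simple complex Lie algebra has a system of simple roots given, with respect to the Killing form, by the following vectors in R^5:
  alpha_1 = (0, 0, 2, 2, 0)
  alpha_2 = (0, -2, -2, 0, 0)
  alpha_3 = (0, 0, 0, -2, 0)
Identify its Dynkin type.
B_3 (so(7))

Compute the Cartan integers a_ij = 2(alpha_i, alpha_j)/(alpha_j, alpha_j); the resulting 3x3 Cartan matrix is
[[2, -1, -2], [-1, 2, 0], [-1, 0, 2]].
The roots have two lengths (squared-length ratio 2:1); the short ones are alpha_{3}. The associated Dynkin diagram is a chain of 3 nodes with a double edge at one end; the terminal node there is the unique short simple root (B_3), so the type is B_3 (the algebra so(7)).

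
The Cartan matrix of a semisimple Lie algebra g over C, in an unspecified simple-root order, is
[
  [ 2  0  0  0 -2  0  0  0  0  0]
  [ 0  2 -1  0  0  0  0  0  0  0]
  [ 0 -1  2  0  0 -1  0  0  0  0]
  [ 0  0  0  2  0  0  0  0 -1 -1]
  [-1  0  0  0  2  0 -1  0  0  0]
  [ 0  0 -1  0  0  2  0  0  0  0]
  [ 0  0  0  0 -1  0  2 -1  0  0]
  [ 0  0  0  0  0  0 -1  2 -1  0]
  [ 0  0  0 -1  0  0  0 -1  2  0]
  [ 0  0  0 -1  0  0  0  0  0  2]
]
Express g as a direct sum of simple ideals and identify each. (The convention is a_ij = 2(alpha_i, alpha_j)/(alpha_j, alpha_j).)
A_3 (sl(4)) + C_7 (sp(14))

The diagram associated to this matrix has two connected components: the simple roots {alpha_2, alpha_3, alpha_6} form a chain of 3 nodes with single edges (A_3), and {alpha_1, alpha_4, alpha_5, alpha_7, alpha_8, alpha_9, alpha_10} form a chain of 7 nodes with a double edge at one end; the terminal node there is the unique long simple root (C_7). A semisimple Lie algebra decomposes uniquely as the direct sum of simple ideals, one per connected component of its Dynkin diagram, so g ≅ A_3 ⊕ C_7 (dimension 15 + 105 = 120).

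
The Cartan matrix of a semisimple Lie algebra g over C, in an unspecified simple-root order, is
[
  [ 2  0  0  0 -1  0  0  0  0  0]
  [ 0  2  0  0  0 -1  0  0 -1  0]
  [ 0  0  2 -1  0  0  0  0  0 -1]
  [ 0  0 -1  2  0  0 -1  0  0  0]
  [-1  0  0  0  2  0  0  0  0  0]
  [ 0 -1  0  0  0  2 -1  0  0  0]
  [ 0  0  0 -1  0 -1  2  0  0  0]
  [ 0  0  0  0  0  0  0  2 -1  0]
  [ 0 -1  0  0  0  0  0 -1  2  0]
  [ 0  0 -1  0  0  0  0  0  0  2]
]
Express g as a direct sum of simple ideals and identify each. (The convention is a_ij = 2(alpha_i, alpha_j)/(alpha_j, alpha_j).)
type A_2 + type A_8

The diagram associated to this matrix has two connected components: the simple roots {alpha_1, alpha_5} form a chain of 2 nodes with single edges (A_2), and {alpha_2, alpha_3, alpha_4, alpha_6, alpha_7, alpha_8, alpha_9, alpha_10} form a chain of 8 nodes with single edges (A_8). A semisimple Lie algebra decomposes uniquely as the direct sum of simple ideals, one per connected component of its Dynkin diagram, so g ≅ A_2 ⊕ A_8 (dimension 8 + 80 = 88).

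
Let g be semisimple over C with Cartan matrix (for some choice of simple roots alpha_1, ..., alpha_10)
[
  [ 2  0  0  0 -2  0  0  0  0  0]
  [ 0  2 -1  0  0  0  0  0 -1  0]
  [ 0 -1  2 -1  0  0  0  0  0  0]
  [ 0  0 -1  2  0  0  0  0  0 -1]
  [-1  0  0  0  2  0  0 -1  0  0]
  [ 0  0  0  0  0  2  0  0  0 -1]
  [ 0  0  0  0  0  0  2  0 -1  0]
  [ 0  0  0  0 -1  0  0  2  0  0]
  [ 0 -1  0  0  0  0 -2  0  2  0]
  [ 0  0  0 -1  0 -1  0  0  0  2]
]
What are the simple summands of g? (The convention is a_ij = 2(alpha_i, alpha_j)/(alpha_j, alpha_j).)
B7 ⊕ C3

The diagram associated to this matrix has two connected components: the simple roots {alpha_2, alpha_3, alpha_4, alpha_6, alpha_7, alpha_9, alpha_10} form a chain of 7 nodes with a double edge at one end; the terminal node there is the unique short simple root (B_7), and {alpha_1, alpha_5, alpha_8} form a chain of 3 nodes with a double edge at one end; the terminal node there is the unique long simple root (C_3). A semisimple Lie algebra decomposes uniquely as the direct sum of simple ideals, one per connected component of its Dynkin diagram, so g ≅ B_7 ⊕ C_3 (dimension 105 + 21 = 126).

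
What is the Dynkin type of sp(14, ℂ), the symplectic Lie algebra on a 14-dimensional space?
This is sp(14), which has dimension 14(14+1)/2 = 105 and rank 14/2 = 7. In the classification of classical Lie algebras, the symplectic algebra sp(2n) has type C_n; here n = 7, so the Dynkin diagram is a chain of 7 nodes with a double edge at one end; the terminal node there is the unique long simple root (C_7). Hence the type is C_7.

C7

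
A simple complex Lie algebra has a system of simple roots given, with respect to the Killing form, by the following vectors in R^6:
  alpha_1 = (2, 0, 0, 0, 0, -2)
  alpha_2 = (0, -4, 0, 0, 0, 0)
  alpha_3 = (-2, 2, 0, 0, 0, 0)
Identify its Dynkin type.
type C_3

Compute the Cartan integers a_ij = 2(alpha_i, alpha_j)/(alpha_j, alpha_j); the resulting 3x3 Cartan matrix is
[[2, 0, -1], [0, 2, -2], [-1, -1, 2]].
The roots have two lengths (squared-length ratio 2:1); the short ones are alpha_{1,3}. The associated Dynkin diagram is a chain of 3 nodes with a double edge at one end; the terminal node there is the unique long simple root (C_3), so the type is C_3 (the algebra sp(6)).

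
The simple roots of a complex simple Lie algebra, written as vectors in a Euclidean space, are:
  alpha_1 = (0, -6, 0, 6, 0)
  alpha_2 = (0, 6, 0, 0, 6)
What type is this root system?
Compute the Cartan integers a_ij = 2(alpha_i, alpha_j)/(alpha_j, alpha_j); the resulting 2x2 Cartan matrix is
[[2, -1], [-1, 2]].
All simple roots have the same length, so the diagram is simply laced. The associated Dynkin diagram is a chain of 2 nodes with single edges (A_2), so the type is A_2 (the algebra sl(3)).

type A_2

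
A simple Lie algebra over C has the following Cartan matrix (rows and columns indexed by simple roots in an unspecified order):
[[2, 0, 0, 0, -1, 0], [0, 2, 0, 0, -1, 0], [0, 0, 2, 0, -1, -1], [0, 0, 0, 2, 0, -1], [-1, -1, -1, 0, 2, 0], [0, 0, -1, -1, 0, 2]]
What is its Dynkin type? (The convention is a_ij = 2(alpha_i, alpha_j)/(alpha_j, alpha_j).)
The matrix has rank 6 with 2's on the diagonal. Reading the off-diagonal entries as Dynkin edges (a single edge where a_ij = a_ji = -1; a double or triple edge where a_ij * a_ji = 2 or 3), the diagram is a chain of 4 nodes with a fork of two nodes at one end (D_6). One simple-root ordering that puts it in standard form is (alpha_4, alpha_6, alpha_3, alpha_5, alpha_1, alpha_2). So the algebra is type D_6, i.e. so(12).

D_6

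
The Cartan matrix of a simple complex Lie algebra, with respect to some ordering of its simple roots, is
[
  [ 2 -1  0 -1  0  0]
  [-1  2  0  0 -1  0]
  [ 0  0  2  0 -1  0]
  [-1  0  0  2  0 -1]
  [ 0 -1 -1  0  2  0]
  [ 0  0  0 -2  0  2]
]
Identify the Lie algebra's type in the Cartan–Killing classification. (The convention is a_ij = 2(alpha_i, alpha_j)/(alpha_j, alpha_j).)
The matrix has rank 6 with 2's on the diagonal. Reading the off-diagonal entries as Dynkin edges (a single edge where a_ij = a_ji = -1; a double or triple edge where a_ij * a_ji = 2 or 3), the diagram is a chain of 6 nodes with a double edge at one end; the terminal node there is the unique long simple root (C_6). One simple-root ordering that puts it in standard form is (alpha_3, alpha_5, alpha_2, alpha_1, alpha_4, alpha_6). So the algebra is type C_6, i.e. sp(12).

C6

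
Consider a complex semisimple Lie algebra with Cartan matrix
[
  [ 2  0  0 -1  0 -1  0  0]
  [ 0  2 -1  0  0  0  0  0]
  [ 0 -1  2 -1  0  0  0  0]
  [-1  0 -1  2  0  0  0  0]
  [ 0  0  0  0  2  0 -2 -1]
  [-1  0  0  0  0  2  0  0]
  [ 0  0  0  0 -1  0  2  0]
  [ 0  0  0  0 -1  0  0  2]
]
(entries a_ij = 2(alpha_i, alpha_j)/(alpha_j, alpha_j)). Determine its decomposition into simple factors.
A5 ⊕ B3

The diagram associated to this matrix has two connected components: the simple roots {alpha_1, alpha_2, alpha_3, alpha_4, alpha_6} form a chain of 5 nodes with single edges (A_5), and {alpha_5, alpha_7, alpha_8} form a chain of 3 nodes with a double edge at one end; the terminal node there is the unique short simple root (B_3). A semisimple Lie algebra decomposes uniquely as the direct sum of simple ideals, one per connected component of its Dynkin diagram, so g ≅ A_5 ⊕ B_3 (dimension 35 + 21 = 56).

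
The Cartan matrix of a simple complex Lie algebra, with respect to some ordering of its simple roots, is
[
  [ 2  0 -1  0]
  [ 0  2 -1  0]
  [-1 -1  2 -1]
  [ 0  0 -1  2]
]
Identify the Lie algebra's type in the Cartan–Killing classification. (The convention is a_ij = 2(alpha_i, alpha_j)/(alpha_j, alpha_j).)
The matrix has rank 4 with 2's on the diagonal. Reading the off-diagonal entries as Dynkin edges (a single edge where a_ij = a_ji = -1; a double or triple edge where a_ij * a_ji = 2 or 3), the diagram is a chain of 2 nodes with a fork of two nodes at one end (D_4). One simple-root ordering that puts it in standard form is (alpha_1, alpha_3, alpha_2, alpha_4). So the algebra is type D_4, i.e. so(8).

D_4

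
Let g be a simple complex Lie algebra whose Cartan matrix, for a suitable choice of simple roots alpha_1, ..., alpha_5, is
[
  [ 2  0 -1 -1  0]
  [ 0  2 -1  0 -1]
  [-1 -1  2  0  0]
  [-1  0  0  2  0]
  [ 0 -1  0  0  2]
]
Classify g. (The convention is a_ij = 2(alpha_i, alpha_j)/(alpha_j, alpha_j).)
The matrix has rank 5 with 2's on the diagonal. Reading the off-diagonal entries as Dynkin edges (a single edge where a_ij = a_ji = -1; a double or triple edge where a_ij * a_ji = 2 or 3), the diagram is a chain of 5 nodes with single edges (A_5). One simple-root ordering that puts it in standard form is (alpha_5, alpha_2, alpha_3, alpha_1, alpha_4). So the algebra is type A_5, i.e. sl(6).

A5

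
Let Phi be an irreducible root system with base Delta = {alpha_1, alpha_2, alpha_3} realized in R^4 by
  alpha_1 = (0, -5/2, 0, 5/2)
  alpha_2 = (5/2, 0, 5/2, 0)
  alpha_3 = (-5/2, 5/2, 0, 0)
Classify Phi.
Compute the Cartan integers a_ij = 2(alpha_i, alpha_j)/(alpha_j, alpha_j); the resulting 3x3 Cartan matrix is
[[2, 0, -1], [0, 2, -1], [-1, -1, 2]].
All simple roots have the same length, so the diagram is simply laced. The associated Dynkin diagram is a chain of 3 nodes with single edges (A_3), so the type is A_3 (the algebra sl(4)).

A_3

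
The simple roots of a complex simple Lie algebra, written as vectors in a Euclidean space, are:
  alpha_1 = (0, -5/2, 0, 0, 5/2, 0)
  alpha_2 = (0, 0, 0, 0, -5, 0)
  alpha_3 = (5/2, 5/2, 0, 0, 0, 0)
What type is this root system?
Compute the Cartan integers a_ij = 2(alpha_i, alpha_j)/(alpha_j, alpha_j); the resulting 3x3 Cartan matrix is
[[2, -1, -1], [-2, 2, 0], [-1, 0, 2]].
The roots have two lengths (squared-length ratio 2:1); the short ones are alpha_{1,3}. The associated Dynkin diagram is a chain of 3 nodes with a double edge at one end; the terminal node there is the unique long simple root (C_3), so the type is C_3 (the algebra sp(6)).

C3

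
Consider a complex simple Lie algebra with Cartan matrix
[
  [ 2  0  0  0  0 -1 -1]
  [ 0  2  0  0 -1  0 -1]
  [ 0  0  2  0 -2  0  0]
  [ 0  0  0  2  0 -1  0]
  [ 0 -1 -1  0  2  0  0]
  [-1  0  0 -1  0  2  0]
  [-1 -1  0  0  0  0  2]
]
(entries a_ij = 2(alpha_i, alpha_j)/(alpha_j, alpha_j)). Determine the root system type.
C7

The matrix has rank 7 with 2's on the diagonal. Reading the off-diagonal entries as Dynkin edges (a single edge where a_ij = a_ji = -1; a double or triple edge where a_ij * a_ji = 2 or 3), the diagram is a chain of 7 nodes with a double edge at one end; the terminal node there is the unique long simple root (C_7). One simple-root ordering that puts it in standard form is (alpha_4, alpha_6, alpha_1, alpha_7, alpha_2, alpha_5, alpha_3). So the algebra is type C_7, i.e. sp(14).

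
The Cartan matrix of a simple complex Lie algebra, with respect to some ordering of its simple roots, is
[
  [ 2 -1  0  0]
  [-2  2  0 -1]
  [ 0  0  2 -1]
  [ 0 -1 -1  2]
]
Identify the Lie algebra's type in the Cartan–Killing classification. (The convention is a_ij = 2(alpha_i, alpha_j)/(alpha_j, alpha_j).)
B4

The matrix has rank 4 with 2's on the diagonal. Reading the off-diagonal entries as Dynkin edges (a single edge where a_ij = a_ji = -1; a double or triple edge where a_ij * a_ji = 2 or 3), the diagram is a chain of 4 nodes with a double edge at one end; the terminal node there is the unique short simple root (B_4). One simple-root ordering that puts it in standard form is (alpha_3, alpha_4, alpha_2, alpha_1). So the algebra is type B_4, i.e. so(9).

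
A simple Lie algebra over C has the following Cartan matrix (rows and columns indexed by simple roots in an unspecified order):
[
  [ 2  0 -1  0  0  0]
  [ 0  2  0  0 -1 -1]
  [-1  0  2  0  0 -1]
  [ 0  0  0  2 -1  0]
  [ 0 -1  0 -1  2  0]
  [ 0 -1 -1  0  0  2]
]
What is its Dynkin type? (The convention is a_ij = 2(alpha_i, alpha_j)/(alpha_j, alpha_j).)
The matrix has rank 6 with 2's on the diagonal. Reading the off-diagonal entries as Dynkin edges (a single edge where a_ij = a_ji = -1; a double or triple edge where a_ij * a_ji = 2 or 3), the diagram is a chain of 6 nodes with single edges (A_6). One simple-root ordering that puts it in standard form is (alpha_4, alpha_5, alpha_2, alpha_6, alpha_3, alpha_1). So the algebra is type A_6, i.e. sl(7).

A_6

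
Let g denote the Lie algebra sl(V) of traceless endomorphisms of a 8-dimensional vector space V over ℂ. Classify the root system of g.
type A_7

This is sl(8), which has dimension 8^2 - 1 = 63 and rank 8 - 1 = 7 (a Cartan subalgebra is the diagonal traceless matrices). In the classification of classical Lie algebras, the special linear algebra sl(n+1) has type A_n; here n = 7, so the Dynkin diagram is a chain of 7 nodes with single edges (A_7). Hence the type is A_7.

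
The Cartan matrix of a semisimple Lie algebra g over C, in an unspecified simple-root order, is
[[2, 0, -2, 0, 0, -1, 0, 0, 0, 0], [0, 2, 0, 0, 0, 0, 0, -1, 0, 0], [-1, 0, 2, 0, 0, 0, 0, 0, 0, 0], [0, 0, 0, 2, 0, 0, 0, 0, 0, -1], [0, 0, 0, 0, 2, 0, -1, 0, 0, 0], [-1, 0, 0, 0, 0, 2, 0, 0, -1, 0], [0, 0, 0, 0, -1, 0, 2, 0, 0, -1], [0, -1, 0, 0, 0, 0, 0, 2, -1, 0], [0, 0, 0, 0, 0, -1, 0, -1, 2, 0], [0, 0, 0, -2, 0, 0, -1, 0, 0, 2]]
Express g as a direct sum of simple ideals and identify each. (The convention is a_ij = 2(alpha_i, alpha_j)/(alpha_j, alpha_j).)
The diagram associated to this matrix has two connected components: the simple roots {alpha_4, alpha_5, alpha_7, alpha_10} form a chain of 4 nodes with a double edge at one end; the terminal node there is the unique short simple root (B_4), and {alpha_1, alpha_2, alpha_3, alpha_6, alpha_8, alpha_9} form a chain of 6 nodes with a double edge at one end; the terminal node there is the unique short simple root (B_6). A semisimple Lie algebra decomposes uniquely as the direct sum of simple ideals, one per connected component of its Dynkin diagram, so g ≅ B_4 ⊕ B_6 (dimension 36 + 78 = 114).

B_4 + B_6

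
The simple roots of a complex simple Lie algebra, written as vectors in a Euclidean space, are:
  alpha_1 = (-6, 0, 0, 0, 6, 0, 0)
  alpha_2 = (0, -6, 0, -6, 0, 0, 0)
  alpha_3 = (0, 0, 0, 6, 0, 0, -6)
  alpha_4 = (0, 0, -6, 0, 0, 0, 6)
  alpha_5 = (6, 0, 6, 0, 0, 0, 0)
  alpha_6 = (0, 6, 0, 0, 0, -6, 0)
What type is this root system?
type A_6

Compute the Cartan integers a_ij = 2(alpha_i, alpha_j)/(alpha_j, alpha_j); the resulting 6x6 Cartan matrix is
[[2, 0, 0, 0, -1, 0], [0, 2, -1, 0, 0, -1], [0, -1, 2, -1, 0, 0], [0, 0, -1, 2, -1, 0], [-1, 0, 0, -1, 2, 0], [0, -1, 0, 0, 0, 2]].
All simple roots have the same length, so the diagram is simply laced. The associated Dynkin diagram is a chain of 6 nodes with single edges (A_6), so the type is A_6 (the algebra sl(7)).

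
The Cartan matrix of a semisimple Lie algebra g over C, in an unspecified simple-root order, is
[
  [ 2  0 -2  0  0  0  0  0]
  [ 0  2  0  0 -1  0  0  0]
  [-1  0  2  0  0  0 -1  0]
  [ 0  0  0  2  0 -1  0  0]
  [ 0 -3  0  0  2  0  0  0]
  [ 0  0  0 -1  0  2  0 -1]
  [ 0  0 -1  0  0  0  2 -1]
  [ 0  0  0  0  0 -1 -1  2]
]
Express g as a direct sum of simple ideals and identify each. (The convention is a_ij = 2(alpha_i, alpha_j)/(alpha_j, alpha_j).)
The diagram associated to this matrix has two connected components: the simple roots {alpha_1, alpha_3, alpha_4, alpha_6, alpha_7, alpha_8} form a chain of 6 nodes with a double edge at one end; the terminal node there is the unique long simple root (C_6), and {alpha_2, alpha_5} form two nodes joined by a triple edge (G_2). A semisimple Lie algebra decomposes uniquely as the direct sum of simple ideals, one per connected component of its Dynkin diagram, so g ≅ C_6 ⊕ G_2 (dimension 78 + 14 = 92).

C_6 (sp(12)) ⊕ G_2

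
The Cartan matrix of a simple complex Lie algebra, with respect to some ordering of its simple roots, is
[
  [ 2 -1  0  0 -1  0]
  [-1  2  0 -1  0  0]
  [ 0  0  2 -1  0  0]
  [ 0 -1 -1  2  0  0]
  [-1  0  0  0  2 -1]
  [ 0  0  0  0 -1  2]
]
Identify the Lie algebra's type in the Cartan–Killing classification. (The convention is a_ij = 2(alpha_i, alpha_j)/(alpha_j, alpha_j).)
A_6

The matrix has rank 6 with 2's on the diagonal. Reading the off-diagonal entries as Dynkin edges (a single edge where a_ij = a_ji = -1; a double or triple edge where a_ij * a_ji = 2 or 3), the diagram is a chain of 6 nodes with single edges (A_6). One simple-root ordering that puts it in standard form is (alpha_3, alpha_4, alpha_2, alpha_1, alpha_5, alpha_6). So the algebra is type A_6, i.e. sl(7).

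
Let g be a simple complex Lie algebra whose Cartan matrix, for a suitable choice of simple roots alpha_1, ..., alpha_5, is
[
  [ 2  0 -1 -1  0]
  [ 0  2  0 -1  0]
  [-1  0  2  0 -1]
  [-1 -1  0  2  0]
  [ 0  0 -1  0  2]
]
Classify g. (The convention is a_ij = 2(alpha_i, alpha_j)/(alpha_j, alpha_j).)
A_5 (sl(6))

The matrix has rank 5 with 2's on the diagonal. Reading the off-diagonal entries as Dynkin edges (a single edge where a_ij = a_ji = -1; a double or triple edge where a_ij * a_ji = 2 or 3), the diagram is a chain of 5 nodes with single edges (A_5). One simple-root ordering that puts it in standard form is (alpha_2, alpha_4, alpha_1, alpha_3, alpha_5). So the algebra is type A_5, i.e. sl(6).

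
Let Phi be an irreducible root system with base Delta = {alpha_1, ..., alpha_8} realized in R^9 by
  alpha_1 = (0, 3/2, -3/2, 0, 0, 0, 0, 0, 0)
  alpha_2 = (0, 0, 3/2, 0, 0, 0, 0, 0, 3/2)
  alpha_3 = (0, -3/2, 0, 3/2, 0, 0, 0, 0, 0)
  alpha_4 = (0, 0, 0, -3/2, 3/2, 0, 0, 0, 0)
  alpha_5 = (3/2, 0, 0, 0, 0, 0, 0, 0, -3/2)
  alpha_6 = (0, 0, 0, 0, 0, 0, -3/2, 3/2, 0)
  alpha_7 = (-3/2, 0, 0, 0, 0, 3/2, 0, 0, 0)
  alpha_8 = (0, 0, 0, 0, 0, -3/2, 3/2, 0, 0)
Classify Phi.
type A_8

Compute the Cartan integers a_ij = 2(alpha_i, alpha_j)/(alpha_j, alpha_j); the resulting 8x8 Cartan matrix is
[[2, -1, -1, 0, 0, 0, 0, 0], [-1, 2, 0, 0, -1, 0, 0, 0], [-1, 0, 2, -1, 0, 0, 0, 0], [0, 0, -1, 2, 0, 0, 0, 0], [0, -1, 0, 0, 2, 0, -1, 0], [0, 0, 0, 0, 0, 2, 0, -1], [0, 0, 0, 0, -1, 0, 2, -1], [0, 0, 0, 0, 0, -1, -1, 2]].
All simple roots have the same length, so the diagram is simply laced. The associated Dynkin diagram is a chain of 8 nodes with single edges (A_8), so the type is A_8 (the algebra sl(9)).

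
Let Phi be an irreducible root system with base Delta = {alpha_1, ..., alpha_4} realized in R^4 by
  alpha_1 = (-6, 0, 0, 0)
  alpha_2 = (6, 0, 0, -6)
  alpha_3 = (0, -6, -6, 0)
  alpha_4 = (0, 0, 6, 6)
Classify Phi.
B_4

Compute the Cartan integers a_ij = 2(alpha_i, alpha_j)/(alpha_j, alpha_j); the resulting 4x4 Cartan matrix is
[[2, -1, 0, 0], [-2, 2, 0, -1], [0, 0, 2, -1], [0, -1, -1, 2]].
The roots have two lengths (squared-length ratio 2:1); the short ones are alpha_{1}. The associated Dynkin diagram is a chain of 4 nodes with a double edge at one end; the terminal node there is the unique short simple root (B_4), so the type is B_4 (the algebra so(9)).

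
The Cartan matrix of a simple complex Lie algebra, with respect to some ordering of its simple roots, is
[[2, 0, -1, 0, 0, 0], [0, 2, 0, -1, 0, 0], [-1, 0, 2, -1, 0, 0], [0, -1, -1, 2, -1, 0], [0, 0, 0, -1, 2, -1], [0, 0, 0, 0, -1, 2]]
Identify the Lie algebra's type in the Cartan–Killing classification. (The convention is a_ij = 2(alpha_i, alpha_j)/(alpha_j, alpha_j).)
The matrix has rank 6 with 2's on the diagonal. Reading the off-diagonal entries as Dynkin edges (a single edge where a_ij = a_ji = -1; a double or triple edge where a_ij * a_ji = 2 or 3), the diagram is a chain of 5 nodes with one extra node attached to the third node from one end (E_6). One simple-root ordering that puts it in standard form is (alpha_1, alpha_2, alpha_3, alpha_4, alpha_5, alpha_6). So the algebra is type E_6.

E6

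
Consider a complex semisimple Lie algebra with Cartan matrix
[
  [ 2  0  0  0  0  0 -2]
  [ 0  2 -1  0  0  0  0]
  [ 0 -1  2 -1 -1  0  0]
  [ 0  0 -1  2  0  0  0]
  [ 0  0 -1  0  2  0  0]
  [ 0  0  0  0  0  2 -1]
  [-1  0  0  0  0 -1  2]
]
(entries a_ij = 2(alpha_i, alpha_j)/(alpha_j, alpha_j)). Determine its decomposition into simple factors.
The diagram associated to this matrix has two connected components: the simple roots {alpha_1, alpha_6, alpha_7} form a chain of 3 nodes with a double edge at one end; the terminal node there is the unique long simple root (C_3), and {alpha_2, alpha_3, alpha_4, alpha_5} form a chain of 2 nodes with a fork of two nodes at one end (D_4). A semisimple Lie algebra decomposes uniquely as the direct sum of simple ideals, one per connected component of its Dynkin diagram, so g ≅ C_3 ⊕ D_4 (dimension 21 + 28 = 49).

C_3 (sp(6)) ⊕ D_4 (so(8))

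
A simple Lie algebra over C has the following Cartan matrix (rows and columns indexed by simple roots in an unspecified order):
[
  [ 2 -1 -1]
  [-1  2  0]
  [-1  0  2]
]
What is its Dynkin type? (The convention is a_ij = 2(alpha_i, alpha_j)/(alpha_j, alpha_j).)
The matrix has rank 3 with 2's on the diagonal. Reading the off-diagonal entries as Dynkin edges (a single edge where a_ij = a_ji = -1; a double or triple edge where a_ij * a_ji = 2 or 3), the diagram is a chain of 3 nodes with single edges (A_3). One simple-root ordering that puts it in standard form is (alpha_3, alpha_1, alpha_2). So the algebra is type A_3, i.e. sl(4).

A_3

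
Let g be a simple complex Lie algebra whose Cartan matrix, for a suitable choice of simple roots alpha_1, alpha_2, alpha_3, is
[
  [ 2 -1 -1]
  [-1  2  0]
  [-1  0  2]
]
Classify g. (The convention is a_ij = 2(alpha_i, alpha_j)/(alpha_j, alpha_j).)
A_3

The matrix has rank 3 with 2's on the diagonal. Reading the off-diagonal entries as Dynkin edges (a single edge where a_ij = a_ji = -1; a double or triple edge where a_ij * a_ji = 2 or 3), the diagram is a chain of 3 nodes with single edges (A_3). One simple-root ordering that puts it in standard form is (alpha_2, alpha_1, alpha_3). So the algebra is type A_3, i.e. sl(4).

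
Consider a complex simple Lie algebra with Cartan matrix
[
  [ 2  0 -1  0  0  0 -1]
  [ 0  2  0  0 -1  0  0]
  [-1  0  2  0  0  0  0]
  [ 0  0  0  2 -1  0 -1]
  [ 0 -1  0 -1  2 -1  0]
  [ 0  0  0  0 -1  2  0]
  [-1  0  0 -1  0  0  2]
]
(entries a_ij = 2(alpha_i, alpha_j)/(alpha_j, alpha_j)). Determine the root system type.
type D_7

The matrix has rank 7 with 2's on the diagonal. Reading the off-diagonal entries as Dynkin edges (a single edge where a_ij = a_ji = -1; a double or triple edge where a_ij * a_ji = 2 or 3), the diagram is a chain of 5 nodes with a fork of two nodes at one end (D_7). One simple-root ordering that puts it in standard form is (alpha_3, alpha_1, alpha_7, alpha_4, alpha_5, alpha_2, alpha_6). So the algebra is type D_7, i.e. so(14).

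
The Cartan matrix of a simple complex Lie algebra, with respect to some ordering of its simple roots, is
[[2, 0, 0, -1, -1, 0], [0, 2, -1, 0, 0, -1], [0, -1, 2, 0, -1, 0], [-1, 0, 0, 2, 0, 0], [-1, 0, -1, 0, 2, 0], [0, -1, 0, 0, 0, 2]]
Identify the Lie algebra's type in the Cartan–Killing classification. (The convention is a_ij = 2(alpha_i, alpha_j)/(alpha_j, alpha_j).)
The matrix has rank 6 with 2's on the diagonal. Reading the off-diagonal entries as Dynkin edges (a single edge where a_ij = a_ji = -1; a double or triple edge where a_ij * a_ji = 2 or 3), the diagram is a chain of 6 nodes with single edges (A_6). One simple-root ordering that puts it in standard form is (alpha_4, alpha_1, alpha_5, alpha_3, alpha_2, alpha_6). So the algebra is type A_6, i.e. sl(7).

A_6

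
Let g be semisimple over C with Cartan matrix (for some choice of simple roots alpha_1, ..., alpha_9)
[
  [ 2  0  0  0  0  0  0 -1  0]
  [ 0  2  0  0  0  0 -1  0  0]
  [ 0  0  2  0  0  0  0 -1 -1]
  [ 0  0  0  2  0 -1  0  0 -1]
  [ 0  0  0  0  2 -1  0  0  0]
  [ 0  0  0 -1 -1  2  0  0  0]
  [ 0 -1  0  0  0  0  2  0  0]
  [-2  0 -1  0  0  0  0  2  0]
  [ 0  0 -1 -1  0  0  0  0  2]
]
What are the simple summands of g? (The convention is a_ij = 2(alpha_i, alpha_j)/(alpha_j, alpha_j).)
The diagram associated to this matrix has two connected components: the simple roots {alpha_2, alpha_7} form a chain of 2 nodes with single edges (A_2), and {alpha_1, alpha_3, alpha_4, alpha_5, alpha_6, alpha_8, alpha_9} form a chain of 7 nodes with a double edge at one end; the terminal node there is the unique short simple root (B_7). A semisimple Lie algebra decomposes uniquely as the direct sum of simple ideals, one per connected component of its Dynkin diagram, so g ≅ A_2 ⊕ B_7 (dimension 8 + 105 = 113).

A_2 + B_7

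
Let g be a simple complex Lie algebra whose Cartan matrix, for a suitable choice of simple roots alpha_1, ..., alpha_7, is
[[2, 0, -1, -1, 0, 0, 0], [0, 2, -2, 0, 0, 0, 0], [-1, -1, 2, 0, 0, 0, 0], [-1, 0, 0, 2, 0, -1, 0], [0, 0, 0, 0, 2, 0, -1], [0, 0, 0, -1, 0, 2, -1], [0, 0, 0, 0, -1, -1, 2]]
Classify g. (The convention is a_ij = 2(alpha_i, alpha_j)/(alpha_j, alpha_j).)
C_7

The matrix has rank 7 with 2's on the diagonal. Reading the off-diagonal entries as Dynkin edges (a single edge where a_ij = a_ji = -1; a double or triple edge where a_ij * a_ji = 2 or 3), the diagram is a chain of 7 nodes with a double edge at one end; the terminal node there is the unique long simple root (C_7). One simple-root ordering that puts it in standard form is (alpha_5, alpha_7, alpha_6, alpha_4, alpha_1, alpha_3, alpha_2). So the algebra is type C_7, i.e. sp(14).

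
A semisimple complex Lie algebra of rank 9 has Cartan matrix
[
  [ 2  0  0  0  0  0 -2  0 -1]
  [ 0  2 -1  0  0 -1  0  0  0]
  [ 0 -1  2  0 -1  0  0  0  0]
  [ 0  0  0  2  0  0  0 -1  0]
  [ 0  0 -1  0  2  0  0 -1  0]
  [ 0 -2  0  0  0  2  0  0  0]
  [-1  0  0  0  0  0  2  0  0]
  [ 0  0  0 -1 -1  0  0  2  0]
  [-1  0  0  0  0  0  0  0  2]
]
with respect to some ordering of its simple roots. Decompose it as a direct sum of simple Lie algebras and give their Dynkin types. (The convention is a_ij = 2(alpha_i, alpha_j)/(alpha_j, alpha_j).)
The diagram associated to this matrix has two connected components: the simple roots {alpha_1, alpha_7, alpha_9} form a chain of 3 nodes with a double edge at one end; the terminal node there is the unique short simple root (B_3), and {alpha_2, alpha_3, alpha_4, alpha_5, alpha_6, alpha_8} form a chain of 6 nodes with a double edge at one end; the terminal node there is the unique long simple root (C_6). A semisimple Lie algebra decomposes uniquely as the direct sum of simple ideals, one per connected component of its Dynkin diagram, so g ≅ B_3 ⊕ C_6 (dimension 21 + 78 = 99).

B_3 (so(7)) + C_6 (sp(12))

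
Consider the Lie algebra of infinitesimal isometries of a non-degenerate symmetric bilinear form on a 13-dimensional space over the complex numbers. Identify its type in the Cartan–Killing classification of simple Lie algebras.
This is so(13) with 13 odd, which has dimension 13(13-1)/2 = 78 and rank (13-1)/2 = 6. In the classification of classical Lie algebras, the orthogonal algebra so(2n+1) in an odd number of variables has type B_n; here n = 6, so the Dynkin diagram is a chain of 6 nodes with a double edge at one end; the terminal node there is the unique short simple root (B_6). Hence the type is B_6.

B_6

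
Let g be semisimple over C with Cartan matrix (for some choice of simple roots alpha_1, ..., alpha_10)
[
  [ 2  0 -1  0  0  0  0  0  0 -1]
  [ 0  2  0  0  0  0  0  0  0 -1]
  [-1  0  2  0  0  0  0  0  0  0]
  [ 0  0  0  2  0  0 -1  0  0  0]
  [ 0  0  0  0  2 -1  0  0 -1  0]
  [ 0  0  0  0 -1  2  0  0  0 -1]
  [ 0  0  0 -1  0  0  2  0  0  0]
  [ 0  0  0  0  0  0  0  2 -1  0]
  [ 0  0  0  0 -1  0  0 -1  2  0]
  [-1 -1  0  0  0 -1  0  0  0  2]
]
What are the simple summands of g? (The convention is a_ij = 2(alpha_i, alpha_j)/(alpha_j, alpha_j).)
type A_2 + type E_8

The diagram associated to this matrix has two connected components: the simple roots {alpha_4, alpha_7} form a chain of 2 nodes with single edges (A_2), and {alpha_1, alpha_2, alpha_3, alpha_5, alpha_6, alpha_8, alpha_9, alpha_10} form a chain of 7 nodes with one extra node attached to the third node from one end (E_8). A semisimple Lie algebra decomposes uniquely as the direct sum of simple ideals, one per connected component of its Dynkin diagram, so g ≅ A_2 ⊕ E_8 (dimension 8 + 248 = 256).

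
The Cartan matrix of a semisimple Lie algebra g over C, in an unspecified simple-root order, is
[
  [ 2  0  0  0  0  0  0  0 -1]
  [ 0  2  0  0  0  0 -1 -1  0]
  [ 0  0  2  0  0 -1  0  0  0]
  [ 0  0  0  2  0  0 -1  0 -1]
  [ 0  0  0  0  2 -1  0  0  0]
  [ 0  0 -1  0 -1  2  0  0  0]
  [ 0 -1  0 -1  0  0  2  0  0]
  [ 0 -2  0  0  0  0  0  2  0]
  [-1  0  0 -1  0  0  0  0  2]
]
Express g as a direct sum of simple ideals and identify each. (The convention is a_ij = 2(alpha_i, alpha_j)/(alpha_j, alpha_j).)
A_3 (sl(4)) + C_6 (sp(12))

The diagram associated to this matrix has two connected components: the simple roots {alpha_3, alpha_5, alpha_6} form a chain of 3 nodes with single edges (A_3), and {alpha_1, alpha_2, alpha_4, alpha_7, alpha_8, alpha_9} form a chain of 6 nodes with a double edge at one end; the terminal node there is the unique long simple root (C_6). A semisimple Lie algebra decomposes uniquely as the direct sum of simple ideals, one per connected component of its Dynkin diagram, so g ≅ A_3 ⊕ C_6 (dimension 15 + 78 = 93).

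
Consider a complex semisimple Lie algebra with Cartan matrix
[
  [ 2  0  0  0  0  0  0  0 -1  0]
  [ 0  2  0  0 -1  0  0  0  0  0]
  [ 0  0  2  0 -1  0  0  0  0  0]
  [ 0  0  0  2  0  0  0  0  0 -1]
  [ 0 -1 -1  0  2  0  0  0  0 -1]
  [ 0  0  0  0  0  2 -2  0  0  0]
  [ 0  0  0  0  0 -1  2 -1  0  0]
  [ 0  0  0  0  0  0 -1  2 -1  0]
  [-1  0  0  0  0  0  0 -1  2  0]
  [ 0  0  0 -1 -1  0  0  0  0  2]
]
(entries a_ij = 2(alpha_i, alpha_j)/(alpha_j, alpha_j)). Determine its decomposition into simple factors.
C_5 (sp(10)) + D_5 (so(10))

The diagram associated to this matrix has two connected components: the simple roots {alpha_1, alpha_6, alpha_7, alpha_8, alpha_9} form a chain of 5 nodes with a double edge at one end; the terminal node there is the unique long simple root (C_5), and {alpha_2, alpha_3, alpha_4, alpha_5, alpha_10} form a chain of 3 nodes with a fork of two nodes at one end (D_5). A semisimple Lie algebra decomposes uniquely as the direct sum of simple ideals, one per connected component of its Dynkin diagram, so g ≅ C_5 ⊕ D_5 (dimension 55 + 45 = 100).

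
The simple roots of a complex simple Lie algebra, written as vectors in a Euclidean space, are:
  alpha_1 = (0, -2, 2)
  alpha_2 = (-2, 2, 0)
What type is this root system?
Compute the Cartan integers a_ij = 2(alpha_i, alpha_j)/(alpha_j, alpha_j); the resulting 2x2 Cartan matrix is
[[2, -1], [-1, 2]].
All simple roots have the same length, so the diagram is simply laced. The associated Dynkin diagram is a chain of 2 nodes with single edges (A_2), so the type is A_2 (the algebra sl(3)).

A_2 (sl(3))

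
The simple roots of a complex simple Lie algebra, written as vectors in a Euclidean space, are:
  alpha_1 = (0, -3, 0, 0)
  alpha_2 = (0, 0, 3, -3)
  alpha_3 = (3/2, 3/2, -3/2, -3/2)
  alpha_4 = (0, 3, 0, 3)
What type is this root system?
F4

Compute the Cartan integers a_ij = 2(alpha_i, alpha_j)/(alpha_j, alpha_j); the resulting 4x4 Cartan matrix is
[[2, 0, -1, -1], [0, 2, 0, -1], [-1, 0, 2, 0], [-2, -1, 0, 2]].
The roots have two lengths (squared-length ratio 2:1); the short ones are alpha_{1,3}. The associated Dynkin diagram is a chain of 4 nodes with a double edge between the middle two (F_4), so the type is F_4.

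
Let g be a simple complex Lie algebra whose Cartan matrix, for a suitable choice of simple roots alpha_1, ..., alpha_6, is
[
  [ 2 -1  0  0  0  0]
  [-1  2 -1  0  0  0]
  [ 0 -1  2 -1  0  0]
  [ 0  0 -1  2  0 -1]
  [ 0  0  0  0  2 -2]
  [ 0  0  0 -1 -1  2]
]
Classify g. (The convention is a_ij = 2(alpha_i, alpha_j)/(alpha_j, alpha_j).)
C6

The matrix has rank 6 with 2's on the diagonal. Reading the off-diagonal entries as Dynkin edges (a single edge where a_ij = a_ji = -1; a double or triple edge where a_ij * a_ji = 2 or 3), the diagram is a chain of 6 nodes with a double edge at one end; the terminal node there is the unique long simple root (C_6). One simple-root ordering that puts it in standard form is (alpha_1, alpha_2, alpha_3, alpha_4, alpha_6, alpha_5). So the algebra is type C_6, i.e. sp(12).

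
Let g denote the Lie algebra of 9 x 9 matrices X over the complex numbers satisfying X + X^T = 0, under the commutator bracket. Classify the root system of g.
B_4 (so(9))

This is so(9) with 9 odd, which has dimension 9(9-1)/2 = 36 and rank (9-1)/2 = 4. In the classification of classical Lie algebras, the orthogonal algebra so(2n+1) in an odd number of variables has type B_n; here n = 4, so the Dynkin diagram is a chain of 4 nodes with a double edge at one end; the terminal node there is the unique short simple root (B_4). Hence the type is B_4.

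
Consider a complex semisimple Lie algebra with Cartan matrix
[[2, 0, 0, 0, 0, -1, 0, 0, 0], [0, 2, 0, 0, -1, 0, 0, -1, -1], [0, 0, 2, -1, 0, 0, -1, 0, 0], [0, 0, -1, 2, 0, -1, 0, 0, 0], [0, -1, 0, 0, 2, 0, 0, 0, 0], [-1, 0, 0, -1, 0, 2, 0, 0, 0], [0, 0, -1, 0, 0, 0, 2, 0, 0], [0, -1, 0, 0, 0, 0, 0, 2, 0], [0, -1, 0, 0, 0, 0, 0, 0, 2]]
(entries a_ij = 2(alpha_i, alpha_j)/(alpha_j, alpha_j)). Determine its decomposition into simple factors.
The diagram associated to this matrix has two connected components: the simple roots {alpha_1, alpha_3, alpha_4, alpha_6, alpha_7} form a chain of 5 nodes with single edges (A_5), and {alpha_2, alpha_5, alpha_8, alpha_9} form a chain of 2 nodes with a fork of two nodes at one end (D_4). A semisimple Lie algebra decomposes uniquely as the direct sum of simple ideals, one per connected component of its Dynkin diagram, so g ≅ A_5 ⊕ D_4 (dimension 35 + 28 = 63).

type A_5 ⊕ type D_4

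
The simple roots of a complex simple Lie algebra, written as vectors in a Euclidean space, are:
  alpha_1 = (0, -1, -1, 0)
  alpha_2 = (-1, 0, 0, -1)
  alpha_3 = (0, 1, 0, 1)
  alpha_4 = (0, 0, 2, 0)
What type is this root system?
type C_4

Compute the Cartan integers a_ij = 2(alpha_i, alpha_j)/(alpha_j, alpha_j); the resulting 4x4 Cartan matrix is
[[2, 0, -1, -1], [0, 2, -1, 0], [-1, -1, 2, 0], [-2, 0, 0, 2]].
The roots have two lengths (squared-length ratio 2:1); the short ones are alpha_{1,2,3}. The associated Dynkin diagram is a chain of 4 nodes with a double edge at one end; the terminal node there is the unique long simple root (C_4), so the type is C_4 (the algebra sp(8)).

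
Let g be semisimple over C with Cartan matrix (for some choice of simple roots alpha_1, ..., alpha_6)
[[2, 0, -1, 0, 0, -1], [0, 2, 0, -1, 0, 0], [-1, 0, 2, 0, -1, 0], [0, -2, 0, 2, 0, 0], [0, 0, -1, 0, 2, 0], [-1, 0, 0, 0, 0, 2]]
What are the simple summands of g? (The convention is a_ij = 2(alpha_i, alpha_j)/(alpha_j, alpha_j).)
The diagram associated to this matrix has two connected components: the simple roots {alpha_1, alpha_3, alpha_5, alpha_6} form a chain of 4 nodes with single edges (A_4), and {alpha_2, alpha_4} form a chain of 2 nodes with a double edge at one end; the terminal node there is the unique short simple root (B_2). A semisimple Lie algebra decomposes uniquely as the direct sum of simple ideals, one per connected component of its Dynkin diagram, so g ≅ A_4 ⊕ B_2 (dimension 24 + 10 = 34).

A4 ⊕ B2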